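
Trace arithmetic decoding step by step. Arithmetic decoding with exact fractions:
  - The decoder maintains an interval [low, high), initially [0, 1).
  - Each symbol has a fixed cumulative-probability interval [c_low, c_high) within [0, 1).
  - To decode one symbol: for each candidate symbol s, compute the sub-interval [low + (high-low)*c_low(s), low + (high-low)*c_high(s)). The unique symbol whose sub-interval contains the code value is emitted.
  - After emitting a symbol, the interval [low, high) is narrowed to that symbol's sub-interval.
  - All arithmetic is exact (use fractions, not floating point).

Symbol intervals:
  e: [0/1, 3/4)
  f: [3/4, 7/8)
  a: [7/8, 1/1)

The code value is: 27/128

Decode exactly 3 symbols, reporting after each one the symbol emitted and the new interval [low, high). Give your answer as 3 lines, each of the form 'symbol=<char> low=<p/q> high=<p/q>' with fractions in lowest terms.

Step 1: interval [0/1, 1/1), width = 1/1 - 0/1 = 1/1
  'e': [0/1 + 1/1*0/1, 0/1 + 1/1*3/4) = [0/1, 3/4) <- contains code 27/128
  'f': [0/1 + 1/1*3/4, 0/1 + 1/1*7/8) = [3/4, 7/8)
  'a': [0/1 + 1/1*7/8, 0/1 + 1/1*1/1) = [7/8, 1/1)
  emit 'e', narrow to [0/1, 3/4)
Step 2: interval [0/1, 3/4), width = 3/4 - 0/1 = 3/4
  'e': [0/1 + 3/4*0/1, 0/1 + 3/4*3/4) = [0/1, 9/16) <- contains code 27/128
  'f': [0/1 + 3/4*3/4, 0/1 + 3/4*7/8) = [9/16, 21/32)
  'a': [0/1 + 3/4*7/8, 0/1 + 3/4*1/1) = [21/32, 3/4)
  emit 'e', narrow to [0/1, 9/16)
Step 3: interval [0/1, 9/16), width = 9/16 - 0/1 = 9/16
  'e': [0/1 + 9/16*0/1, 0/1 + 9/16*3/4) = [0/1, 27/64) <- contains code 27/128
  'f': [0/1 + 9/16*3/4, 0/1 + 9/16*7/8) = [27/64, 63/128)
  'a': [0/1 + 9/16*7/8, 0/1 + 9/16*1/1) = [63/128, 9/16)
  emit 'e', narrow to [0/1, 27/64)

Answer: symbol=e low=0/1 high=3/4
symbol=e low=0/1 high=9/16
symbol=e low=0/1 high=27/64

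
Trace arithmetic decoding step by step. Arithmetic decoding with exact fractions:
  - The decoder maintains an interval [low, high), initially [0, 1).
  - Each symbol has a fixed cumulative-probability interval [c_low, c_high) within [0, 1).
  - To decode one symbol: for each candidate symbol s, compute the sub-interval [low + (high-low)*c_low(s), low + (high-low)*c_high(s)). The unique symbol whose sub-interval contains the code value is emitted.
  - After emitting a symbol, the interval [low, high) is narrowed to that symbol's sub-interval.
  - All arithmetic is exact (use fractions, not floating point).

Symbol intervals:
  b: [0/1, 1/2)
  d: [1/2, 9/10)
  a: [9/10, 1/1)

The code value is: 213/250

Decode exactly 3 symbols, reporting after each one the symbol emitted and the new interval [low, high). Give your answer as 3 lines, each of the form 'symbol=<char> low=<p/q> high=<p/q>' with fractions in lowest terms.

Step 1: interval [0/1, 1/1), width = 1/1 - 0/1 = 1/1
  'b': [0/1 + 1/1*0/1, 0/1 + 1/1*1/2) = [0/1, 1/2)
  'd': [0/1 + 1/1*1/2, 0/1 + 1/1*9/10) = [1/2, 9/10) <- contains code 213/250
  'a': [0/1 + 1/1*9/10, 0/1 + 1/1*1/1) = [9/10, 1/1)
  emit 'd', narrow to [1/2, 9/10)
Step 2: interval [1/2, 9/10), width = 9/10 - 1/2 = 2/5
  'b': [1/2 + 2/5*0/1, 1/2 + 2/5*1/2) = [1/2, 7/10)
  'd': [1/2 + 2/5*1/2, 1/2 + 2/5*9/10) = [7/10, 43/50) <- contains code 213/250
  'a': [1/2 + 2/5*9/10, 1/2 + 2/5*1/1) = [43/50, 9/10)
  emit 'd', narrow to [7/10, 43/50)
Step 3: interval [7/10, 43/50), width = 43/50 - 7/10 = 4/25
  'b': [7/10 + 4/25*0/1, 7/10 + 4/25*1/2) = [7/10, 39/50)
  'd': [7/10 + 4/25*1/2, 7/10 + 4/25*9/10) = [39/50, 211/250)
  'a': [7/10 + 4/25*9/10, 7/10 + 4/25*1/1) = [211/250, 43/50) <- contains code 213/250
  emit 'a', narrow to [211/250, 43/50)

Answer: symbol=d low=1/2 high=9/10
symbol=d low=7/10 high=43/50
symbol=a low=211/250 high=43/50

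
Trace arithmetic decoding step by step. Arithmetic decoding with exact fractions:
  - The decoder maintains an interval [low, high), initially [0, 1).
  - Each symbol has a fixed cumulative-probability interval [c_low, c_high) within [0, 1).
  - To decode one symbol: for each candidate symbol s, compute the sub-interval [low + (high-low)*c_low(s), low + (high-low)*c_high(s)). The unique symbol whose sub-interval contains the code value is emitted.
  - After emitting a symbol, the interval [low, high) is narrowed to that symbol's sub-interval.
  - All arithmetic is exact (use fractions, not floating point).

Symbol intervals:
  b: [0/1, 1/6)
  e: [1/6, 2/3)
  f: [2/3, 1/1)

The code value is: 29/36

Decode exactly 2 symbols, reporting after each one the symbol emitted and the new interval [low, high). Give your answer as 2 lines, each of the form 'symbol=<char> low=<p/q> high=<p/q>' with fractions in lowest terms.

Answer: symbol=f low=2/3 high=1/1
symbol=e low=13/18 high=8/9

Derivation:
Step 1: interval [0/1, 1/1), width = 1/1 - 0/1 = 1/1
  'b': [0/1 + 1/1*0/1, 0/1 + 1/1*1/6) = [0/1, 1/6)
  'e': [0/1 + 1/1*1/6, 0/1 + 1/1*2/3) = [1/6, 2/3)
  'f': [0/1 + 1/1*2/3, 0/1 + 1/1*1/1) = [2/3, 1/1) <- contains code 29/36
  emit 'f', narrow to [2/3, 1/1)
Step 2: interval [2/3, 1/1), width = 1/1 - 2/3 = 1/3
  'b': [2/3 + 1/3*0/1, 2/3 + 1/3*1/6) = [2/3, 13/18)
  'e': [2/3 + 1/3*1/6, 2/3 + 1/3*2/3) = [13/18, 8/9) <- contains code 29/36
  'f': [2/3 + 1/3*2/3, 2/3 + 1/3*1/1) = [8/9, 1/1)
  emit 'e', narrow to [13/18, 8/9)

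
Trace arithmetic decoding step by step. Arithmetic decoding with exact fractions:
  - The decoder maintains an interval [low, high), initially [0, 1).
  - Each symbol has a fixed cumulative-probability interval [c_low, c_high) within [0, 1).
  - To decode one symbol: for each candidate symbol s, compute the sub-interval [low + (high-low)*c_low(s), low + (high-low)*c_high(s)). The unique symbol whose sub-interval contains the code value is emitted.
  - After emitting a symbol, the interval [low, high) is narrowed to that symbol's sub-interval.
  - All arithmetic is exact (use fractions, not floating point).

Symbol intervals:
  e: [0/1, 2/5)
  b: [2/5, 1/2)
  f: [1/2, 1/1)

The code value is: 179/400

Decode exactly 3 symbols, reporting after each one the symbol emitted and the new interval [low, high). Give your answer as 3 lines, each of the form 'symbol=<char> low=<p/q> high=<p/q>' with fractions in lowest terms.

Answer: symbol=b low=2/5 high=1/2
symbol=b low=11/25 high=9/20
symbol=f low=89/200 high=9/20

Derivation:
Step 1: interval [0/1, 1/1), width = 1/1 - 0/1 = 1/1
  'e': [0/1 + 1/1*0/1, 0/1 + 1/1*2/5) = [0/1, 2/5)
  'b': [0/1 + 1/1*2/5, 0/1 + 1/1*1/2) = [2/5, 1/2) <- contains code 179/400
  'f': [0/1 + 1/1*1/2, 0/1 + 1/1*1/1) = [1/2, 1/1)
  emit 'b', narrow to [2/5, 1/2)
Step 2: interval [2/5, 1/2), width = 1/2 - 2/5 = 1/10
  'e': [2/5 + 1/10*0/1, 2/5 + 1/10*2/5) = [2/5, 11/25)
  'b': [2/5 + 1/10*2/5, 2/5 + 1/10*1/2) = [11/25, 9/20) <- contains code 179/400
  'f': [2/5 + 1/10*1/2, 2/5 + 1/10*1/1) = [9/20, 1/2)
  emit 'b', narrow to [11/25, 9/20)
Step 3: interval [11/25, 9/20), width = 9/20 - 11/25 = 1/100
  'e': [11/25 + 1/100*0/1, 11/25 + 1/100*2/5) = [11/25, 111/250)
  'b': [11/25 + 1/100*2/5, 11/25 + 1/100*1/2) = [111/250, 89/200)
  'f': [11/25 + 1/100*1/2, 11/25 + 1/100*1/1) = [89/200, 9/20) <- contains code 179/400
  emit 'f', narrow to [89/200, 9/20)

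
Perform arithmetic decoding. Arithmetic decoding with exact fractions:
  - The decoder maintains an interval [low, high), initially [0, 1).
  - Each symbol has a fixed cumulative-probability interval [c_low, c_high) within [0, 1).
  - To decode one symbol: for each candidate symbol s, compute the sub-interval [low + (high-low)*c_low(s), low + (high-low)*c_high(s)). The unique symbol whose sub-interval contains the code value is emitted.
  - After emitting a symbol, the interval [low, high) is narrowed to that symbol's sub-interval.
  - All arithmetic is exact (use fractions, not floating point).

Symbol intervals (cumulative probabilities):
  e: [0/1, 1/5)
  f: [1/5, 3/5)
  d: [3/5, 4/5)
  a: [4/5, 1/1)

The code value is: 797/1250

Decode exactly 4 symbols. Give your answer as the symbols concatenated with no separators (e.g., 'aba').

Answer: dead

Derivation:
Step 1: interval [0/1, 1/1), width = 1/1 - 0/1 = 1/1
  'e': [0/1 + 1/1*0/1, 0/1 + 1/1*1/5) = [0/1, 1/5)
  'f': [0/1 + 1/1*1/5, 0/1 + 1/1*3/5) = [1/5, 3/5)
  'd': [0/1 + 1/1*3/5, 0/1 + 1/1*4/5) = [3/5, 4/5) <- contains code 797/1250
  'a': [0/1 + 1/1*4/5, 0/1 + 1/1*1/1) = [4/5, 1/1)
  emit 'd', narrow to [3/5, 4/5)
Step 2: interval [3/5, 4/5), width = 4/5 - 3/5 = 1/5
  'e': [3/5 + 1/5*0/1, 3/5 + 1/5*1/5) = [3/5, 16/25) <- contains code 797/1250
  'f': [3/5 + 1/5*1/5, 3/5 + 1/5*3/5) = [16/25, 18/25)
  'd': [3/5 + 1/5*3/5, 3/5 + 1/5*4/5) = [18/25, 19/25)
  'a': [3/5 + 1/5*4/5, 3/5 + 1/5*1/1) = [19/25, 4/5)
  emit 'e', narrow to [3/5, 16/25)
Step 3: interval [3/5, 16/25), width = 16/25 - 3/5 = 1/25
  'e': [3/5 + 1/25*0/1, 3/5 + 1/25*1/5) = [3/5, 76/125)
  'f': [3/5 + 1/25*1/5, 3/5 + 1/25*3/5) = [76/125, 78/125)
  'd': [3/5 + 1/25*3/5, 3/5 + 1/25*4/5) = [78/125, 79/125)
  'a': [3/5 + 1/25*4/5, 3/5 + 1/25*1/1) = [79/125, 16/25) <- contains code 797/1250
  emit 'a', narrow to [79/125, 16/25)
Step 4: interval [79/125, 16/25), width = 16/25 - 79/125 = 1/125
  'e': [79/125 + 1/125*0/1, 79/125 + 1/125*1/5) = [79/125, 396/625)
  'f': [79/125 + 1/125*1/5, 79/125 + 1/125*3/5) = [396/625, 398/625)
  'd': [79/125 + 1/125*3/5, 79/125 + 1/125*4/5) = [398/625, 399/625) <- contains code 797/1250
  'a': [79/125 + 1/125*4/5, 79/125 + 1/125*1/1) = [399/625, 16/25)
  emit 'd', narrow to [398/625, 399/625)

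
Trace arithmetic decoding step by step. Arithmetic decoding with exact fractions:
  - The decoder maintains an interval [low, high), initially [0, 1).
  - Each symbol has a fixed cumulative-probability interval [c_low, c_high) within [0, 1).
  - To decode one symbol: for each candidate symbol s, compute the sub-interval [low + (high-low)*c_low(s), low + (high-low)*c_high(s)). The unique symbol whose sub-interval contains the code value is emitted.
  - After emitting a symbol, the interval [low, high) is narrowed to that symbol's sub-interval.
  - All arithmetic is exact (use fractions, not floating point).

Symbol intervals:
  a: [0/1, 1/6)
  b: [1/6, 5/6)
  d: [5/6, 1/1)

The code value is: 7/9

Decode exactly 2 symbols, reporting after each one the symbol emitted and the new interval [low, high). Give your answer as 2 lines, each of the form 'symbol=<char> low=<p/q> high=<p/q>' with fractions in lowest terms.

Answer: symbol=b low=1/6 high=5/6
symbol=d low=13/18 high=5/6

Derivation:
Step 1: interval [0/1, 1/1), width = 1/1 - 0/1 = 1/1
  'a': [0/1 + 1/1*0/1, 0/1 + 1/1*1/6) = [0/1, 1/6)
  'b': [0/1 + 1/1*1/6, 0/1 + 1/1*5/6) = [1/6, 5/6) <- contains code 7/9
  'd': [0/1 + 1/1*5/6, 0/1 + 1/1*1/1) = [5/6, 1/1)
  emit 'b', narrow to [1/6, 5/6)
Step 2: interval [1/6, 5/6), width = 5/6 - 1/6 = 2/3
  'a': [1/6 + 2/3*0/1, 1/6 + 2/3*1/6) = [1/6, 5/18)
  'b': [1/6 + 2/3*1/6, 1/6 + 2/3*5/6) = [5/18, 13/18)
  'd': [1/6 + 2/3*5/6, 1/6 + 2/3*1/1) = [13/18, 5/6) <- contains code 7/9
  emit 'd', narrow to [13/18, 5/6)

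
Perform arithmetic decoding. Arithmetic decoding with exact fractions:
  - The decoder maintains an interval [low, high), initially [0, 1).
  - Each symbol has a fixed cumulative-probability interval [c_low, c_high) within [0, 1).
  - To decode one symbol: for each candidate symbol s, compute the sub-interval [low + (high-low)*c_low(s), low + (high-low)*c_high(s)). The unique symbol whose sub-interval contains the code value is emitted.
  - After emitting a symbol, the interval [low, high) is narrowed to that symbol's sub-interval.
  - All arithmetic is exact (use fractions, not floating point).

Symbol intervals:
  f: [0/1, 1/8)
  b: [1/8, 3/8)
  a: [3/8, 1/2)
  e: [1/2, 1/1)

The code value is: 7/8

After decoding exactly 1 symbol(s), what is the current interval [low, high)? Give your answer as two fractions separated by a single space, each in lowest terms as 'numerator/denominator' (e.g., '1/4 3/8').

Step 1: interval [0/1, 1/1), width = 1/1 - 0/1 = 1/1
  'f': [0/1 + 1/1*0/1, 0/1 + 1/1*1/8) = [0/1, 1/8)
  'b': [0/1 + 1/1*1/8, 0/1 + 1/1*3/8) = [1/8, 3/8)
  'a': [0/1 + 1/1*3/8, 0/1 + 1/1*1/2) = [3/8, 1/2)
  'e': [0/1 + 1/1*1/2, 0/1 + 1/1*1/1) = [1/2, 1/1) <- contains code 7/8
  emit 'e', narrow to [1/2, 1/1)

Answer: 1/2 1/1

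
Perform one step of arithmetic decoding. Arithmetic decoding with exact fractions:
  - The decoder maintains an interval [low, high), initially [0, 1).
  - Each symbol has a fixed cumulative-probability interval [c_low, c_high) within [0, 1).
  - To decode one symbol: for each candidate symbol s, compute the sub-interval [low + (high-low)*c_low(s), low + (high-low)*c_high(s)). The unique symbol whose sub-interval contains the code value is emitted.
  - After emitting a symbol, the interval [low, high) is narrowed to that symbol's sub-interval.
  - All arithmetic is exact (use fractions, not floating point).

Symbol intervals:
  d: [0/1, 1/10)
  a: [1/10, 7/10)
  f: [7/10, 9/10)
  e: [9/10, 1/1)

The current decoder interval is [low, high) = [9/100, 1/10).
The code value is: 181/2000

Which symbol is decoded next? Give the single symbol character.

Answer: d

Derivation:
Interval width = high − low = 1/10 − 9/100 = 1/100
Scaled code = (code − low) / width = (181/2000 − 9/100) / 1/100 = 1/20
  d: [0/1, 1/10) ← scaled code falls here ✓
  a: [1/10, 7/10) 
  f: [7/10, 9/10) 
  e: [9/10, 1/1) 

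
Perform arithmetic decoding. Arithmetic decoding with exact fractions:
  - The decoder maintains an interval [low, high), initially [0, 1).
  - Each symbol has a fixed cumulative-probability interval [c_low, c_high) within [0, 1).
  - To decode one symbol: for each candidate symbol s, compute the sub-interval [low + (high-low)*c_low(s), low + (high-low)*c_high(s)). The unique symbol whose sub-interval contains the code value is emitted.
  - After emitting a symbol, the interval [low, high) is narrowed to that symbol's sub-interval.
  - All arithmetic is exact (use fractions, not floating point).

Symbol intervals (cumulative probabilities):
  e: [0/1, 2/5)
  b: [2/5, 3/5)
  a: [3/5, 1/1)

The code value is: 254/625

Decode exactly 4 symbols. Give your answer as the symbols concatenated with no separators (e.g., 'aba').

Step 1: interval [0/1, 1/1), width = 1/1 - 0/1 = 1/1
  'e': [0/1 + 1/1*0/1, 0/1 + 1/1*2/5) = [0/1, 2/5)
  'b': [0/1 + 1/1*2/5, 0/1 + 1/1*3/5) = [2/5, 3/5) <- contains code 254/625
  'a': [0/1 + 1/1*3/5, 0/1 + 1/1*1/1) = [3/5, 1/1)
  emit 'b', narrow to [2/5, 3/5)
Step 2: interval [2/5, 3/5), width = 3/5 - 2/5 = 1/5
  'e': [2/5 + 1/5*0/1, 2/5 + 1/5*2/5) = [2/5, 12/25) <- contains code 254/625
  'b': [2/5 + 1/5*2/5, 2/5 + 1/5*3/5) = [12/25, 13/25)
  'a': [2/5 + 1/5*3/5, 2/5 + 1/5*1/1) = [13/25, 3/5)
  emit 'e', narrow to [2/5, 12/25)
Step 3: interval [2/5, 12/25), width = 12/25 - 2/5 = 2/25
  'e': [2/5 + 2/25*0/1, 2/5 + 2/25*2/5) = [2/5, 54/125) <- contains code 254/625
  'b': [2/5 + 2/25*2/5, 2/5 + 2/25*3/5) = [54/125, 56/125)
  'a': [2/5 + 2/25*3/5, 2/5 + 2/25*1/1) = [56/125, 12/25)
  emit 'e', narrow to [2/5, 54/125)
Step 4: interval [2/5, 54/125), width = 54/125 - 2/5 = 4/125
  'e': [2/5 + 4/125*0/1, 2/5 + 4/125*2/5) = [2/5, 258/625) <- contains code 254/625
  'b': [2/5 + 4/125*2/5, 2/5 + 4/125*3/5) = [258/625, 262/625)
  'a': [2/5 + 4/125*3/5, 2/5 + 4/125*1/1) = [262/625, 54/125)
  emit 'e', narrow to [2/5, 258/625)

Answer: beee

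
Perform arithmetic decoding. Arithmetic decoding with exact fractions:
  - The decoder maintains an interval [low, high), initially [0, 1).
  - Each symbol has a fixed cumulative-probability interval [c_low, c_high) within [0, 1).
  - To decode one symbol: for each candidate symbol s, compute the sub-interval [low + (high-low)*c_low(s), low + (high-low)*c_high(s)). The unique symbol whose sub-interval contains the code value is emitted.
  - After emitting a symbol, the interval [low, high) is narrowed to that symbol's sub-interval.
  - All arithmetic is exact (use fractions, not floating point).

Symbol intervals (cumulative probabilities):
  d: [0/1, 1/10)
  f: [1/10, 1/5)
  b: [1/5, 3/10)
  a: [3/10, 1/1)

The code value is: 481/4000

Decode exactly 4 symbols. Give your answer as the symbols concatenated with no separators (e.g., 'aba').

Step 1: interval [0/1, 1/1), width = 1/1 - 0/1 = 1/1
  'd': [0/1 + 1/1*0/1, 0/1 + 1/1*1/10) = [0/1, 1/10)
  'f': [0/1 + 1/1*1/10, 0/1 + 1/1*1/5) = [1/10, 1/5) <- contains code 481/4000
  'b': [0/1 + 1/1*1/5, 0/1 + 1/1*3/10) = [1/5, 3/10)
  'a': [0/1 + 1/1*3/10, 0/1 + 1/1*1/1) = [3/10, 1/1)
  emit 'f', narrow to [1/10, 1/5)
Step 2: interval [1/10, 1/5), width = 1/5 - 1/10 = 1/10
  'd': [1/10 + 1/10*0/1, 1/10 + 1/10*1/10) = [1/10, 11/100)
  'f': [1/10 + 1/10*1/10, 1/10 + 1/10*1/5) = [11/100, 3/25)
  'b': [1/10 + 1/10*1/5, 1/10 + 1/10*3/10) = [3/25, 13/100) <- contains code 481/4000
  'a': [1/10 + 1/10*3/10, 1/10 + 1/10*1/1) = [13/100, 1/5)
  emit 'b', narrow to [3/25, 13/100)
Step 3: interval [3/25, 13/100), width = 13/100 - 3/25 = 1/100
  'd': [3/25 + 1/100*0/1, 3/25 + 1/100*1/10) = [3/25, 121/1000) <- contains code 481/4000
  'f': [3/25 + 1/100*1/10, 3/25 + 1/100*1/5) = [121/1000, 61/500)
  'b': [3/25 + 1/100*1/5, 3/25 + 1/100*3/10) = [61/500, 123/1000)
  'a': [3/25 + 1/100*3/10, 3/25 + 1/100*1/1) = [123/1000, 13/100)
  emit 'd', narrow to [3/25, 121/1000)
Step 4: interval [3/25, 121/1000), width = 121/1000 - 3/25 = 1/1000
  'd': [3/25 + 1/1000*0/1, 3/25 + 1/1000*1/10) = [3/25, 1201/10000)
  'f': [3/25 + 1/1000*1/10, 3/25 + 1/1000*1/5) = [1201/10000, 601/5000)
  'b': [3/25 + 1/1000*1/5, 3/25 + 1/1000*3/10) = [601/5000, 1203/10000) <- contains code 481/4000
  'a': [3/25 + 1/1000*3/10, 3/25 + 1/1000*1/1) = [1203/10000, 121/1000)
  emit 'b', narrow to [601/5000, 1203/10000)

Answer: fbdb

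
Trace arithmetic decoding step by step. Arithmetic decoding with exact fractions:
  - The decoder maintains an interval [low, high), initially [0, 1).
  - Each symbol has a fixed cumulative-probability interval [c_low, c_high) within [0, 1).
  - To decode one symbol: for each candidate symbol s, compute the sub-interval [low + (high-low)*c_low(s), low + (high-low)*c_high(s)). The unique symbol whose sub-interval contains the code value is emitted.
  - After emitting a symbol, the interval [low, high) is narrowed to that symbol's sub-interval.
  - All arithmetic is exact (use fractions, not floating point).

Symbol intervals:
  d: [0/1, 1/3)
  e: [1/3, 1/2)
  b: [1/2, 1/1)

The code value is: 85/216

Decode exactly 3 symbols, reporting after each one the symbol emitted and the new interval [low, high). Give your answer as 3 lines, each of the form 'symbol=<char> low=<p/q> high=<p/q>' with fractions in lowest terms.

Answer: symbol=e low=1/3 high=1/2
symbol=e low=7/18 high=5/12
symbol=d low=7/18 high=43/108

Derivation:
Step 1: interval [0/1, 1/1), width = 1/1 - 0/1 = 1/1
  'd': [0/1 + 1/1*0/1, 0/1 + 1/1*1/3) = [0/1, 1/3)
  'e': [0/1 + 1/1*1/3, 0/1 + 1/1*1/2) = [1/3, 1/2) <- contains code 85/216
  'b': [0/1 + 1/1*1/2, 0/1 + 1/1*1/1) = [1/2, 1/1)
  emit 'e', narrow to [1/3, 1/2)
Step 2: interval [1/3, 1/2), width = 1/2 - 1/3 = 1/6
  'd': [1/3 + 1/6*0/1, 1/3 + 1/6*1/3) = [1/3, 7/18)
  'e': [1/3 + 1/6*1/3, 1/3 + 1/6*1/2) = [7/18, 5/12) <- contains code 85/216
  'b': [1/3 + 1/6*1/2, 1/3 + 1/6*1/1) = [5/12, 1/2)
  emit 'e', narrow to [7/18, 5/12)
Step 3: interval [7/18, 5/12), width = 5/12 - 7/18 = 1/36
  'd': [7/18 + 1/36*0/1, 7/18 + 1/36*1/3) = [7/18, 43/108) <- contains code 85/216
  'e': [7/18 + 1/36*1/3, 7/18 + 1/36*1/2) = [43/108, 29/72)
  'b': [7/18 + 1/36*1/2, 7/18 + 1/36*1/1) = [29/72, 5/12)
  emit 'd', narrow to [7/18, 43/108)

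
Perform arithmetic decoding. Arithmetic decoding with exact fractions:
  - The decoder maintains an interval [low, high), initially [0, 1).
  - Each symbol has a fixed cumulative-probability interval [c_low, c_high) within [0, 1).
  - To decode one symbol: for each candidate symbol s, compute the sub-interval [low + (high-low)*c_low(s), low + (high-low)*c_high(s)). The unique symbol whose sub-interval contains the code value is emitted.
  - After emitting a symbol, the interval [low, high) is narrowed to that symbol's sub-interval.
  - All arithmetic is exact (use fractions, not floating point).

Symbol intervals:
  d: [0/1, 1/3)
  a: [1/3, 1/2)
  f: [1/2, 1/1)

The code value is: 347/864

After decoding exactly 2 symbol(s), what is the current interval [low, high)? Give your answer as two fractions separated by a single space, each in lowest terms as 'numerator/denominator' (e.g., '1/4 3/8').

Answer: 7/18 5/12

Derivation:
Step 1: interval [0/1, 1/1), width = 1/1 - 0/1 = 1/1
  'd': [0/1 + 1/1*0/1, 0/1 + 1/1*1/3) = [0/1, 1/3)
  'a': [0/1 + 1/1*1/3, 0/1 + 1/1*1/2) = [1/3, 1/2) <- contains code 347/864
  'f': [0/1 + 1/1*1/2, 0/1 + 1/1*1/1) = [1/2, 1/1)
  emit 'a', narrow to [1/3, 1/2)
Step 2: interval [1/3, 1/2), width = 1/2 - 1/3 = 1/6
  'd': [1/3 + 1/6*0/1, 1/3 + 1/6*1/3) = [1/3, 7/18)
  'a': [1/3 + 1/6*1/3, 1/3 + 1/6*1/2) = [7/18, 5/12) <- contains code 347/864
  'f': [1/3 + 1/6*1/2, 1/3 + 1/6*1/1) = [5/12, 1/2)
  emit 'a', narrow to [7/18, 5/12)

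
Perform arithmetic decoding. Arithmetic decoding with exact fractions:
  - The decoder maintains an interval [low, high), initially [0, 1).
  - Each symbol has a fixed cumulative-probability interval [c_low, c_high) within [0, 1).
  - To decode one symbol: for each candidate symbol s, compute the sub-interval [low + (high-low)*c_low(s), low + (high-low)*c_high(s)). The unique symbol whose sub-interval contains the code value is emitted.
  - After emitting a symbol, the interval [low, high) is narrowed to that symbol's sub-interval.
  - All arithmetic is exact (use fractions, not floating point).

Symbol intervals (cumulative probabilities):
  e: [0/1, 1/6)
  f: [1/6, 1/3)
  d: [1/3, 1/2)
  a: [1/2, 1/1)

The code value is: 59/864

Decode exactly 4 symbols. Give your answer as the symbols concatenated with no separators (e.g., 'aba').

Step 1: interval [0/1, 1/1), width = 1/1 - 0/1 = 1/1
  'e': [0/1 + 1/1*0/1, 0/1 + 1/1*1/6) = [0/1, 1/6) <- contains code 59/864
  'f': [0/1 + 1/1*1/6, 0/1 + 1/1*1/3) = [1/6, 1/3)
  'd': [0/1 + 1/1*1/3, 0/1 + 1/1*1/2) = [1/3, 1/2)
  'a': [0/1 + 1/1*1/2, 0/1 + 1/1*1/1) = [1/2, 1/1)
  emit 'e', narrow to [0/1, 1/6)
Step 2: interval [0/1, 1/6), width = 1/6 - 0/1 = 1/6
  'e': [0/1 + 1/6*0/1, 0/1 + 1/6*1/6) = [0/1, 1/36)
  'f': [0/1 + 1/6*1/6, 0/1 + 1/6*1/3) = [1/36, 1/18)
  'd': [0/1 + 1/6*1/3, 0/1 + 1/6*1/2) = [1/18, 1/12) <- contains code 59/864
  'a': [0/1 + 1/6*1/2, 0/1 + 1/6*1/1) = [1/12, 1/6)
  emit 'd', narrow to [1/18, 1/12)
Step 3: interval [1/18, 1/12), width = 1/12 - 1/18 = 1/36
  'e': [1/18 + 1/36*0/1, 1/18 + 1/36*1/6) = [1/18, 13/216)
  'f': [1/18 + 1/36*1/6, 1/18 + 1/36*1/3) = [13/216, 7/108)
  'd': [1/18 + 1/36*1/3, 1/18 + 1/36*1/2) = [7/108, 5/72) <- contains code 59/864
  'a': [1/18 + 1/36*1/2, 1/18 + 1/36*1/1) = [5/72, 1/12)
  emit 'd', narrow to [7/108, 5/72)
Step 4: interval [7/108, 5/72), width = 5/72 - 7/108 = 1/216
  'e': [7/108 + 1/216*0/1, 7/108 + 1/216*1/6) = [7/108, 85/1296)
  'f': [7/108 + 1/216*1/6, 7/108 + 1/216*1/3) = [85/1296, 43/648)
  'd': [7/108 + 1/216*1/3, 7/108 + 1/216*1/2) = [43/648, 29/432)
  'a': [7/108 + 1/216*1/2, 7/108 + 1/216*1/1) = [29/432, 5/72) <- contains code 59/864
  emit 'a', narrow to [29/432, 5/72)

Answer: edda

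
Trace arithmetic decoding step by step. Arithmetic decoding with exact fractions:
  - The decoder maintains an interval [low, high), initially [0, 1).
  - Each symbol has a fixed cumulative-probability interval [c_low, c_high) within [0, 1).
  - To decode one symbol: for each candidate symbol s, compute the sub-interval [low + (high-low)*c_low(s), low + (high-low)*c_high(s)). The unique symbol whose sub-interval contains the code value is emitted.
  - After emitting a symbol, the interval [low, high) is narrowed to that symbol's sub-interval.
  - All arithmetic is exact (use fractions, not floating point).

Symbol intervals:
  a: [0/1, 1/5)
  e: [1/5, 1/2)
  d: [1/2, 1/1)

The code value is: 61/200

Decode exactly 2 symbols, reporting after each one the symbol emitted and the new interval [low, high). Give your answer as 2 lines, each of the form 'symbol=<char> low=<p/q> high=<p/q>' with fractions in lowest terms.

Step 1: interval [0/1, 1/1), width = 1/1 - 0/1 = 1/1
  'a': [0/1 + 1/1*0/1, 0/1 + 1/1*1/5) = [0/1, 1/5)
  'e': [0/1 + 1/1*1/5, 0/1 + 1/1*1/2) = [1/5, 1/2) <- contains code 61/200
  'd': [0/1 + 1/1*1/2, 0/1 + 1/1*1/1) = [1/2, 1/1)
  emit 'e', narrow to [1/5, 1/2)
Step 2: interval [1/5, 1/2), width = 1/2 - 1/5 = 3/10
  'a': [1/5 + 3/10*0/1, 1/5 + 3/10*1/5) = [1/5, 13/50)
  'e': [1/5 + 3/10*1/5, 1/5 + 3/10*1/2) = [13/50, 7/20) <- contains code 61/200
  'd': [1/5 + 3/10*1/2, 1/5 + 3/10*1/1) = [7/20, 1/2)
  emit 'e', narrow to [13/50, 7/20)

Answer: symbol=e low=1/5 high=1/2
symbol=e low=13/50 high=7/20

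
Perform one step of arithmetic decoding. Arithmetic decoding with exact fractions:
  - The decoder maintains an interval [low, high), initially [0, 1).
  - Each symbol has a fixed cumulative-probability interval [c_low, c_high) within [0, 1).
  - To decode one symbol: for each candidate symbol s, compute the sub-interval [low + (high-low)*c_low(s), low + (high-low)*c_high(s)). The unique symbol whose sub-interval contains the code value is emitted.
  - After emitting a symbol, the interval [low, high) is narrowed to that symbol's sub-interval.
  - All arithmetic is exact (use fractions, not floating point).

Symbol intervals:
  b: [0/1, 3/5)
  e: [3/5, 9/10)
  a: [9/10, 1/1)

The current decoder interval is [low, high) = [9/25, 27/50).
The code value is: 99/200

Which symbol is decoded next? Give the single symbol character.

Answer: e

Derivation:
Interval width = high − low = 27/50 − 9/25 = 9/50
Scaled code = (code − low) / width = (99/200 − 9/25) / 9/50 = 3/4
  b: [0/1, 3/5) 
  e: [3/5, 9/10) ← scaled code falls here ✓
  a: [9/10, 1/1) 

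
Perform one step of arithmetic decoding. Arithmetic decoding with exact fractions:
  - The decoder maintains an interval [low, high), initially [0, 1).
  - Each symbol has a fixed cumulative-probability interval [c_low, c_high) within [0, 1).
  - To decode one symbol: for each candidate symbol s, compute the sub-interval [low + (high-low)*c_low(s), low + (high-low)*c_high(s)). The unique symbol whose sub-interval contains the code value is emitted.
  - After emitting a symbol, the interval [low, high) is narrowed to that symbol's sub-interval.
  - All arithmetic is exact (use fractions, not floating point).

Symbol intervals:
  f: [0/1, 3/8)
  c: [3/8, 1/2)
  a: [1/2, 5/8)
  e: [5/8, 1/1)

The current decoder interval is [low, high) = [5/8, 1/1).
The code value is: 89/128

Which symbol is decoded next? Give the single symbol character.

Interval width = high − low = 1/1 − 5/8 = 3/8
Scaled code = (code − low) / width = (89/128 − 5/8) / 3/8 = 3/16
  f: [0/1, 3/8) ← scaled code falls here ✓
  c: [3/8, 1/2) 
  a: [1/2, 5/8) 
  e: [5/8, 1/1) 

Answer: f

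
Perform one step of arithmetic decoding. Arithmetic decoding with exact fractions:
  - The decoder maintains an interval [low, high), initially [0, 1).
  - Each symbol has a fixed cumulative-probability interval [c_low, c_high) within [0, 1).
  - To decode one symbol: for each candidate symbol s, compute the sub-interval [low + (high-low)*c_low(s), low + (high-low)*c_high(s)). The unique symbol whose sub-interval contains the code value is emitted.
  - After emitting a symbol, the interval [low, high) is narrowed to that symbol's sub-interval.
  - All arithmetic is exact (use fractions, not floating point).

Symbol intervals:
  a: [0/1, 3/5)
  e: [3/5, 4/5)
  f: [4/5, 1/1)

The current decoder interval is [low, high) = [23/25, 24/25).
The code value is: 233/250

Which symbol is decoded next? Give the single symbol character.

Answer: a

Derivation:
Interval width = high − low = 24/25 − 23/25 = 1/25
Scaled code = (code − low) / width = (233/250 − 23/25) / 1/25 = 3/10
  a: [0/1, 3/5) ← scaled code falls here ✓
  e: [3/5, 4/5) 
  f: [4/5, 1/1) 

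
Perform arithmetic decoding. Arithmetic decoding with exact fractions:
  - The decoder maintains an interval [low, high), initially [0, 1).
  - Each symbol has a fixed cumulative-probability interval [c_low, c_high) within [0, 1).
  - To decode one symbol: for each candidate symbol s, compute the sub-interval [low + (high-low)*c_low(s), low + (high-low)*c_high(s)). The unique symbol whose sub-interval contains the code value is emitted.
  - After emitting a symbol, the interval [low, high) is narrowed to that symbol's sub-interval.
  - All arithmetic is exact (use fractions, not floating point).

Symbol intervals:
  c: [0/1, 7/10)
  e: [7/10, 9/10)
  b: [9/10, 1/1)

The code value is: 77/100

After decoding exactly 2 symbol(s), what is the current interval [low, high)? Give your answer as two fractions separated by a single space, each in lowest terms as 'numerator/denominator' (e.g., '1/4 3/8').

Answer: 7/10 21/25

Derivation:
Step 1: interval [0/1, 1/1), width = 1/1 - 0/1 = 1/1
  'c': [0/1 + 1/1*0/1, 0/1 + 1/1*7/10) = [0/1, 7/10)
  'e': [0/1 + 1/1*7/10, 0/1 + 1/1*9/10) = [7/10, 9/10) <- contains code 77/100
  'b': [0/1 + 1/1*9/10, 0/1 + 1/1*1/1) = [9/10, 1/1)
  emit 'e', narrow to [7/10, 9/10)
Step 2: interval [7/10, 9/10), width = 9/10 - 7/10 = 1/5
  'c': [7/10 + 1/5*0/1, 7/10 + 1/5*7/10) = [7/10, 21/25) <- contains code 77/100
  'e': [7/10 + 1/5*7/10, 7/10 + 1/5*9/10) = [21/25, 22/25)
  'b': [7/10 + 1/5*9/10, 7/10 + 1/5*1/1) = [22/25, 9/10)
  emit 'c', narrow to [7/10, 21/25)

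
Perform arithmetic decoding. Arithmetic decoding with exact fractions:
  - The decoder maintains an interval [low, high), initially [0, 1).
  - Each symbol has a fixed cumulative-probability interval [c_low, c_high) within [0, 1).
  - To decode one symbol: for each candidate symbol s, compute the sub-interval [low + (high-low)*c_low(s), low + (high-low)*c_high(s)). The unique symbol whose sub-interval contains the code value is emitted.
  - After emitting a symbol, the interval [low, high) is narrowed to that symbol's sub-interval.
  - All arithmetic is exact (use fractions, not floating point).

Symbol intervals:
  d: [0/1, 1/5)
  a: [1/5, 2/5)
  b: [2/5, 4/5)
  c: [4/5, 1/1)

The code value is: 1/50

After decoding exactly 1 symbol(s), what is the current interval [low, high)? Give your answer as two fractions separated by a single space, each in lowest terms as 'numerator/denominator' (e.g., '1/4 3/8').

Answer: 0/1 1/5

Derivation:
Step 1: interval [0/1, 1/1), width = 1/1 - 0/1 = 1/1
  'd': [0/1 + 1/1*0/1, 0/1 + 1/1*1/5) = [0/1, 1/5) <- contains code 1/50
  'a': [0/1 + 1/1*1/5, 0/1 + 1/1*2/5) = [1/5, 2/5)
  'b': [0/1 + 1/1*2/5, 0/1 + 1/1*4/5) = [2/5, 4/5)
  'c': [0/1 + 1/1*4/5, 0/1 + 1/1*1/1) = [4/5, 1/1)
  emit 'd', narrow to [0/1, 1/5)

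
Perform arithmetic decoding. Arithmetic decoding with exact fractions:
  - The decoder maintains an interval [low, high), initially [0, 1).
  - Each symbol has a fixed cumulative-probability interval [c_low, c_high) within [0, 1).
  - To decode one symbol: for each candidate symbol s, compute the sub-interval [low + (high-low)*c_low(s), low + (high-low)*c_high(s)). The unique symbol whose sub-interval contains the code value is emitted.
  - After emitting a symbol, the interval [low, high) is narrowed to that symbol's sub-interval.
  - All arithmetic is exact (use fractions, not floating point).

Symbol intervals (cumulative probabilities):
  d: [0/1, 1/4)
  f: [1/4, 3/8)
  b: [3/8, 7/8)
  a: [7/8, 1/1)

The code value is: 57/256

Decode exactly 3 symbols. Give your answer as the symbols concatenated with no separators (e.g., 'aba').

Step 1: interval [0/1, 1/1), width = 1/1 - 0/1 = 1/1
  'd': [0/1 + 1/1*0/1, 0/1 + 1/1*1/4) = [0/1, 1/4) <- contains code 57/256
  'f': [0/1 + 1/1*1/4, 0/1 + 1/1*3/8) = [1/4, 3/8)
  'b': [0/1 + 1/1*3/8, 0/1 + 1/1*7/8) = [3/8, 7/8)
  'a': [0/1 + 1/1*7/8, 0/1 + 1/1*1/1) = [7/8, 1/1)
  emit 'd', narrow to [0/1, 1/4)
Step 2: interval [0/1, 1/4), width = 1/4 - 0/1 = 1/4
  'd': [0/1 + 1/4*0/1, 0/1 + 1/4*1/4) = [0/1, 1/16)
  'f': [0/1 + 1/4*1/4, 0/1 + 1/4*3/8) = [1/16, 3/32)
  'b': [0/1 + 1/4*3/8, 0/1 + 1/4*7/8) = [3/32, 7/32)
  'a': [0/1 + 1/4*7/8, 0/1 + 1/4*1/1) = [7/32, 1/4) <- contains code 57/256
  emit 'a', narrow to [7/32, 1/4)
Step 3: interval [7/32, 1/4), width = 1/4 - 7/32 = 1/32
  'd': [7/32 + 1/32*0/1, 7/32 + 1/32*1/4) = [7/32, 29/128) <- contains code 57/256
  'f': [7/32 + 1/32*1/4, 7/32 + 1/32*3/8) = [29/128, 59/256)
  'b': [7/32 + 1/32*3/8, 7/32 + 1/32*7/8) = [59/256, 63/256)
  'a': [7/32 + 1/32*7/8, 7/32 + 1/32*1/1) = [63/256, 1/4)
  emit 'd', narrow to [7/32, 29/128)

Answer: dad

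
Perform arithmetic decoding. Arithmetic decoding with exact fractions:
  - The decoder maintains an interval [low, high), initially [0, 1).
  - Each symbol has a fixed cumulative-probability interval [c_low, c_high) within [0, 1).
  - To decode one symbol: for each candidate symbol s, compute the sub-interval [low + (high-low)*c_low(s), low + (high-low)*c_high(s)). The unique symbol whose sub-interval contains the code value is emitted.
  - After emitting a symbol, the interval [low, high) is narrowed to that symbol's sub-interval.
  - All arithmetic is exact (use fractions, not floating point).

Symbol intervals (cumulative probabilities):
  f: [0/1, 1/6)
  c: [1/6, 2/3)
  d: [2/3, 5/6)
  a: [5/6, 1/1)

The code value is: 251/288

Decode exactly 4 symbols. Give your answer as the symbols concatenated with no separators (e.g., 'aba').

Step 1: interval [0/1, 1/1), width = 1/1 - 0/1 = 1/1
  'f': [0/1 + 1/1*0/1, 0/1 + 1/1*1/6) = [0/1, 1/6)
  'c': [0/1 + 1/1*1/6, 0/1 + 1/1*2/3) = [1/6, 2/3)
  'd': [0/1 + 1/1*2/3, 0/1 + 1/1*5/6) = [2/3, 5/6)
  'a': [0/1 + 1/1*5/6, 0/1 + 1/1*1/1) = [5/6, 1/1) <- contains code 251/288
  emit 'a', narrow to [5/6, 1/1)
Step 2: interval [5/6, 1/1), width = 1/1 - 5/6 = 1/6
  'f': [5/6 + 1/6*0/1, 5/6 + 1/6*1/6) = [5/6, 31/36)
  'c': [5/6 + 1/6*1/6, 5/6 + 1/6*2/3) = [31/36, 17/18) <- contains code 251/288
  'd': [5/6 + 1/6*2/3, 5/6 + 1/6*5/6) = [17/18, 35/36)
  'a': [5/6 + 1/6*5/6, 5/6 + 1/6*1/1) = [35/36, 1/1)
  emit 'c', narrow to [31/36, 17/18)
Step 3: interval [31/36, 17/18), width = 17/18 - 31/36 = 1/12
  'f': [31/36 + 1/12*0/1, 31/36 + 1/12*1/6) = [31/36, 7/8) <- contains code 251/288
  'c': [31/36 + 1/12*1/6, 31/36 + 1/12*2/3) = [7/8, 11/12)
  'd': [31/36 + 1/12*2/3, 31/36 + 1/12*5/6) = [11/12, 67/72)
  'a': [31/36 + 1/12*5/6, 31/36 + 1/12*1/1) = [67/72, 17/18)
  emit 'f', narrow to [31/36, 7/8)
Step 4: interval [31/36, 7/8), width = 7/8 - 31/36 = 1/72
  'f': [31/36 + 1/72*0/1, 31/36 + 1/72*1/6) = [31/36, 373/432)
  'c': [31/36 + 1/72*1/6, 31/36 + 1/72*2/3) = [373/432, 47/54)
  'd': [31/36 + 1/72*2/3, 31/36 + 1/72*5/6) = [47/54, 377/432) <- contains code 251/288
  'a': [31/36 + 1/72*5/6, 31/36 + 1/72*1/1) = [377/432, 7/8)
  emit 'd', narrow to [47/54, 377/432)

Answer: acfd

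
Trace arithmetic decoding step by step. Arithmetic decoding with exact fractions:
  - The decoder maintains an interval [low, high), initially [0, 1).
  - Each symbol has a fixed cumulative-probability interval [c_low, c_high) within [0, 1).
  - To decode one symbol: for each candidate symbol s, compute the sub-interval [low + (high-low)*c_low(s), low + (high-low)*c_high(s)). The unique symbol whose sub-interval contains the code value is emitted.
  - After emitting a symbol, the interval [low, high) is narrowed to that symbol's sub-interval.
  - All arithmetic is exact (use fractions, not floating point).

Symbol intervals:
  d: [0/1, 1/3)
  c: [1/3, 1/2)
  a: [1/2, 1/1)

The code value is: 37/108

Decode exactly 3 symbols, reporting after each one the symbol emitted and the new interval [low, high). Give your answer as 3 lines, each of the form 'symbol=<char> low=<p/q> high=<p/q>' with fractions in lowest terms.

Step 1: interval [0/1, 1/1), width = 1/1 - 0/1 = 1/1
  'd': [0/1 + 1/1*0/1, 0/1 + 1/1*1/3) = [0/1, 1/3)
  'c': [0/1 + 1/1*1/3, 0/1 + 1/1*1/2) = [1/3, 1/2) <- contains code 37/108
  'a': [0/1 + 1/1*1/2, 0/1 + 1/1*1/1) = [1/2, 1/1)
  emit 'c', narrow to [1/3, 1/2)
Step 2: interval [1/3, 1/2), width = 1/2 - 1/3 = 1/6
  'd': [1/3 + 1/6*0/1, 1/3 + 1/6*1/3) = [1/3, 7/18) <- contains code 37/108
  'c': [1/3 + 1/6*1/3, 1/3 + 1/6*1/2) = [7/18, 5/12)
  'a': [1/3 + 1/6*1/2, 1/3 + 1/6*1/1) = [5/12, 1/2)
  emit 'd', narrow to [1/3, 7/18)
Step 3: interval [1/3, 7/18), width = 7/18 - 1/3 = 1/18
  'd': [1/3 + 1/18*0/1, 1/3 + 1/18*1/3) = [1/3, 19/54) <- contains code 37/108
  'c': [1/3 + 1/18*1/3, 1/3 + 1/18*1/2) = [19/54, 13/36)
  'a': [1/3 + 1/18*1/2, 1/3 + 1/18*1/1) = [13/36, 7/18)
  emit 'd', narrow to [1/3, 19/54)

Answer: symbol=c low=1/3 high=1/2
symbol=d low=1/3 high=7/18
symbol=d low=1/3 high=19/54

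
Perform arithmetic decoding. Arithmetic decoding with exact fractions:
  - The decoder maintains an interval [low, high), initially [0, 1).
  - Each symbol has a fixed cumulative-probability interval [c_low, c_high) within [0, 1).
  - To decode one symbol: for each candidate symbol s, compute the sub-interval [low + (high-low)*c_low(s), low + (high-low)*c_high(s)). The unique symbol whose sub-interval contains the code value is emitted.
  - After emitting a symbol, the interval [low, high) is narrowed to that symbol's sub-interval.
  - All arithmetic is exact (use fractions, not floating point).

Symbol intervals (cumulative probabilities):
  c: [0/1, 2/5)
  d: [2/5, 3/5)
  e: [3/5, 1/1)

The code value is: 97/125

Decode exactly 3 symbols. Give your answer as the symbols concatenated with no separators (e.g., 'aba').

Step 1: interval [0/1, 1/1), width = 1/1 - 0/1 = 1/1
  'c': [0/1 + 1/1*0/1, 0/1 + 1/1*2/5) = [0/1, 2/5)
  'd': [0/1 + 1/1*2/5, 0/1 + 1/1*3/5) = [2/5, 3/5)
  'e': [0/1 + 1/1*3/5, 0/1 + 1/1*1/1) = [3/5, 1/1) <- contains code 97/125
  emit 'e', narrow to [3/5, 1/1)
Step 2: interval [3/5, 1/1), width = 1/1 - 3/5 = 2/5
  'c': [3/5 + 2/5*0/1, 3/5 + 2/5*2/5) = [3/5, 19/25)
  'd': [3/5 + 2/5*2/5, 3/5 + 2/5*3/5) = [19/25, 21/25) <- contains code 97/125
  'e': [3/5 + 2/5*3/5, 3/5 + 2/5*1/1) = [21/25, 1/1)
  emit 'd', narrow to [19/25, 21/25)
Step 3: interval [19/25, 21/25), width = 21/25 - 19/25 = 2/25
  'c': [19/25 + 2/25*0/1, 19/25 + 2/25*2/5) = [19/25, 99/125) <- contains code 97/125
  'd': [19/25 + 2/25*2/5, 19/25 + 2/25*3/5) = [99/125, 101/125)
  'e': [19/25 + 2/25*3/5, 19/25 + 2/25*1/1) = [101/125, 21/25)
  emit 'c', narrow to [19/25, 99/125)

Answer: edc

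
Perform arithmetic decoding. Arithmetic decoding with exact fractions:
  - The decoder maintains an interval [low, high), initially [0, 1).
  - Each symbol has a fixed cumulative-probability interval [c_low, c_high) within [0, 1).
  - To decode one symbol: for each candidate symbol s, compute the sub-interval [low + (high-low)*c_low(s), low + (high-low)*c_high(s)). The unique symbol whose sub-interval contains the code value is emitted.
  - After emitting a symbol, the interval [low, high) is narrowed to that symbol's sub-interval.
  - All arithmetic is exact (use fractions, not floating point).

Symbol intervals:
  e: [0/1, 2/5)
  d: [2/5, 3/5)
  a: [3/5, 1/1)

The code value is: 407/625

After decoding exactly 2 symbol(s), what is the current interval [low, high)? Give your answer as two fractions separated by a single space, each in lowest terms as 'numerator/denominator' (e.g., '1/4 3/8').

Step 1: interval [0/1, 1/1), width = 1/1 - 0/1 = 1/1
  'e': [0/1 + 1/1*0/1, 0/1 + 1/1*2/5) = [0/1, 2/5)
  'd': [0/1 + 1/1*2/5, 0/1 + 1/1*3/5) = [2/5, 3/5)
  'a': [0/1 + 1/1*3/5, 0/1 + 1/1*1/1) = [3/5, 1/1) <- contains code 407/625
  emit 'a', narrow to [3/5, 1/1)
Step 2: interval [3/5, 1/1), width = 1/1 - 3/5 = 2/5
  'e': [3/5 + 2/5*0/1, 3/5 + 2/5*2/5) = [3/5, 19/25) <- contains code 407/625
  'd': [3/5 + 2/5*2/5, 3/5 + 2/5*3/5) = [19/25, 21/25)
  'a': [3/5 + 2/5*3/5, 3/5 + 2/5*1/1) = [21/25, 1/1)
  emit 'e', narrow to [3/5, 19/25)

Answer: 3/5 19/25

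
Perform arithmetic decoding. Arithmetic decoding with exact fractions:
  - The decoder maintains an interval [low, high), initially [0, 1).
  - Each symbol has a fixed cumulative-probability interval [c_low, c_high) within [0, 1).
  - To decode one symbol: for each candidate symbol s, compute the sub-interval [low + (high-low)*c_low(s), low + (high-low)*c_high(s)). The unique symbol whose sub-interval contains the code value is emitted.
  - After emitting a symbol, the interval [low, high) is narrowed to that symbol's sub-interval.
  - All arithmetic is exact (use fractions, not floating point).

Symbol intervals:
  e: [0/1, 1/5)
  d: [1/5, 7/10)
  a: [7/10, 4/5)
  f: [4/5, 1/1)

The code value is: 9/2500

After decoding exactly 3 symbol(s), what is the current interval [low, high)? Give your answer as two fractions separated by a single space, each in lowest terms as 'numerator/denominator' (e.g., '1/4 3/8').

Step 1: interval [0/1, 1/1), width = 1/1 - 0/1 = 1/1
  'e': [0/1 + 1/1*0/1, 0/1 + 1/1*1/5) = [0/1, 1/5) <- contains code 9/2500
  'd': [0/1 + 1/1*1/5, 0/1 + 1/1*7/10) = [1/5, 7/10)
  'a': [0/1 + 1/1*7/10, 0/1 + 1/1*4/5) = [7/10, 4/5)
  'f': [0/1 + 1/1*4/5, 0/1 + 1/1*1/1) = [4/5, 1/1)
  emit 'e', narrow to [0/1, 1/5)
Step 2: interval [0/1, 1/5), width = 1/5 - 0/1 = 1/5
  'e': [0/1 + 1/5*0/1, 0/1 + 1/5*1/5) = [0/1, 1/25) <- contains code 9/2500
  'd': [0/1 + 1/5*1/5, 0/1 + 1/5*7/10) = [1/25, 7/50)
  'a': [0/1 + 1/5*7/10, 0/1 + 1/5*4/5) = [7/50, 4/25)
  'f': [0/1 + 1/5*4/5, 0/1 + 1/5*1/1) = [4/25, 1/5)
  emit 'e', narrow to [0/1, 1/25)
Step 3: interval [0/1, 1/25), width = 1/25 - 0/1 = 1/25
  'e': [0/1 + 1/25*0/1, 0/1 + 1/25*1/5) = [0/1, 1/125) <- contains code 9/2500
  'd': [0/1 + 1/25*1/5, 0/1 + 1/25*7/10) = [1/125, 7/250)
  'a': [0/1 + 1/25*7/10, 0/1 + 1/25*4/5) = [7/250, 4/125)
  'f': [0/1 + 1/25*4/5, 0/1 + 1/25*1/1) = [4/125, 1/25)
  emit 'e', narrow to [0/1, 1/125)

Answer: 0/1 1/125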